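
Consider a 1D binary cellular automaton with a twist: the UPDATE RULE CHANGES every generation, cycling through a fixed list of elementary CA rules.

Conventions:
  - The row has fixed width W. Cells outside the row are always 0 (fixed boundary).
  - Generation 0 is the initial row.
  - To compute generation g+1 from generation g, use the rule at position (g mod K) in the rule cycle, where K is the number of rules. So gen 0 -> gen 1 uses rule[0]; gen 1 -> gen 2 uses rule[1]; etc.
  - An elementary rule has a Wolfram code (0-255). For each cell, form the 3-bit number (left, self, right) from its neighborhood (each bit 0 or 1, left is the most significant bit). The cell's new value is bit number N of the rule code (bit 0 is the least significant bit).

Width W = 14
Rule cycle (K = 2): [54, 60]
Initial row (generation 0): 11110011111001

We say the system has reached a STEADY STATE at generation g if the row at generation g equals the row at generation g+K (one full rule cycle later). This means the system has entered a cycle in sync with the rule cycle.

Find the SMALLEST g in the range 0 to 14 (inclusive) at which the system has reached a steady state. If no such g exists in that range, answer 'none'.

Answer: none

Derivation:
Gen 0: 11110011111001
Gen 1 (rule 54): 00001100000111
Gen 2 (rule 60): 00001010000100
Gen 3 (rule 54): 00011111001110
Gen 4 (rule 60): 00010000101001
Gen 5 (rule 54): 00111001111111
Gen 6 (rule 60): 00100101000000
Gen 7 (rule 54): 01111111100000
Gen 8 (rule 60): 01000000010000
Gen 9 (rule 54): 11100000111000
Gen 10 (rule 60): 10010000100100
Gen 11 (rule 54): 11111001111110
Gen 12 (rule 60): 10000101000001
Gen 13 (rule 54): 11001111100011
Gen 14 (rule 60): 10101000010010
Gen 15 (rule 54): 11111100111111
Gen 16 (rule 60): 10000010100000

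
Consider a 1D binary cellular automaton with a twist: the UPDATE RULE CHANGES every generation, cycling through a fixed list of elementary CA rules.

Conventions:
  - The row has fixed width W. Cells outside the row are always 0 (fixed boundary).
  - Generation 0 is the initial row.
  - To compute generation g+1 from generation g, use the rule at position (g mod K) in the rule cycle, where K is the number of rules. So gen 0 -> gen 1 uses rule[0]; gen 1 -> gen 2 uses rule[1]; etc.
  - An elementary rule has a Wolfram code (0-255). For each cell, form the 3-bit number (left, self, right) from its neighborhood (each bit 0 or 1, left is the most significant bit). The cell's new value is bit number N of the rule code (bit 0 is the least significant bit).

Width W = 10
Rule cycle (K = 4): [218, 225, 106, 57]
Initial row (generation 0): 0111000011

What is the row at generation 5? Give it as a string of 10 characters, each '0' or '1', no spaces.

Gen 0: 0111000011
Gen 1 (rule 218): 1111100111
Gen 2 (rule 225): 0111100011
Gen 3 (rule 106): 1100100111
Gen 4 (rule 57): 1010010100
Gen 5 (rule 218): 0001100010

Answer: 0001100010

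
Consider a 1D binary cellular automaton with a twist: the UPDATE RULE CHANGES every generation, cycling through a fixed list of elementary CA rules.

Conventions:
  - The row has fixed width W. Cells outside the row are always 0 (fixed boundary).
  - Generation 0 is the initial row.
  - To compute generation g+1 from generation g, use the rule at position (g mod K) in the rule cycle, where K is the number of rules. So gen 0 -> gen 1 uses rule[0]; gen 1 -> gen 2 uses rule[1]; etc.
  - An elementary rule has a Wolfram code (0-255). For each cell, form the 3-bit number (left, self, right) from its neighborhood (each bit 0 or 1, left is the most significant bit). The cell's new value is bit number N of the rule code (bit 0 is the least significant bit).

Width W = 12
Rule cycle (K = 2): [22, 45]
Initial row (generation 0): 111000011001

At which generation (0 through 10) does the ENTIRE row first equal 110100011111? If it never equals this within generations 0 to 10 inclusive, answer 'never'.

Answer: 8

Derivation:
Gen 0: 111000011001
Gen 1 (rule 22): 000100100111
Gen 2 (rule 45): 110100100100
Gen 3 (rule 22): 000111111110
Gen 4 (rule 45): 110100000000
Gen 5 (rule 22): 000110000000
Gen 6 (rule 45): 110100111111
Gen 7 (rule 22): 000111000000
Gen 8 (rule 45): 110100011111
Gen 9 (rule 22): 000110100000
Gen 10 (rule 45): 110101101111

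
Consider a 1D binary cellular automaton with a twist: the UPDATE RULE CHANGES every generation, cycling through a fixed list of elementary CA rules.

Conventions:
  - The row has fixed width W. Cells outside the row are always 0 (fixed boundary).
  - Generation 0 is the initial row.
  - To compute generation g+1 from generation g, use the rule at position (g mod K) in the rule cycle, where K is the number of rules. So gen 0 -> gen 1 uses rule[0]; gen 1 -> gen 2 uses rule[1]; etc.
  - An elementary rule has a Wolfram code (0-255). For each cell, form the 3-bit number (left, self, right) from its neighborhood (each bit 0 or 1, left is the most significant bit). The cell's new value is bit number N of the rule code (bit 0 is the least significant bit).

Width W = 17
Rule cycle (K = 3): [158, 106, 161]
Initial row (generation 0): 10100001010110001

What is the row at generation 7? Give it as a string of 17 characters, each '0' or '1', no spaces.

Answer: 11001100110101011

Derivation:
Gen 0: 10100001010110001
Gen 1 (rule 158): 10110011010101011
Gen 2 (rule 106): 01110111101010111
Gen 3 (rule 161): 00101011010101010
Gen 4 (rule 158): 01101010010101011
Gen 5 (rule 106): 11110100101010111
Gen 6 (rule 161): 01101000010101010
Gen 7 (rule 158): 11001100110101011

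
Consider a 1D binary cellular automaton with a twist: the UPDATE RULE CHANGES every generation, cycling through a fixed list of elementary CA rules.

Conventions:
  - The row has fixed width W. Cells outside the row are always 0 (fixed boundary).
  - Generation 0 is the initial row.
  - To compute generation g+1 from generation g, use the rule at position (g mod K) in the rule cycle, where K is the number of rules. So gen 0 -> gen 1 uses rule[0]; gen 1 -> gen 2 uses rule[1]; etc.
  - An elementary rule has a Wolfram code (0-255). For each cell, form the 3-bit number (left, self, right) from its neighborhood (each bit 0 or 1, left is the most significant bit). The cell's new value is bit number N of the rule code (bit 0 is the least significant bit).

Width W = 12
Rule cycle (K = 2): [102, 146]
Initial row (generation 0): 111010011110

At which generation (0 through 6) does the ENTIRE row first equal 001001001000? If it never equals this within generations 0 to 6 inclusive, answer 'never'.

Gen 0: 111010011110
Gen 1 (rule 102): 001110100010
Gen 2 (rule 146): 010100010101
Gen 3 (rule 102): 111100111111
Gen 4 (rule 146): 011011011110
Gen 5 (rule 102): 101101100010
Gen 6 (rule 146): 000000010101

Answer: never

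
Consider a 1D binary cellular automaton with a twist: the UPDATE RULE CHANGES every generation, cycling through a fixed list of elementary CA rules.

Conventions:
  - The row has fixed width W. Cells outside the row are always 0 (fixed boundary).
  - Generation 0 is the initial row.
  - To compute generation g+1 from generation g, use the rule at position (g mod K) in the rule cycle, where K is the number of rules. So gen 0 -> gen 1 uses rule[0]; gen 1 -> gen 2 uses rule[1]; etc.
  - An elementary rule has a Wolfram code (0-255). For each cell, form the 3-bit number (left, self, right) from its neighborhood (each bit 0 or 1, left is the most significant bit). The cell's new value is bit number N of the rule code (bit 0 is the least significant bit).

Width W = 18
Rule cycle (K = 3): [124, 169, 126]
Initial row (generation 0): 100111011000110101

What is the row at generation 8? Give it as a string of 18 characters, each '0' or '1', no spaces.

Gen 0: 100111011000110101
Gen 1 (rule 124): 110101111100111111
Gen 2 (rule 169): 101011111000111110
Gen 3 (rule 126): 111110001101100011
Gen 4 (rule 124): 100011001111110011
Gen 5 (rule 169): 001010001111100010
Gen 6 (rule 126): 011111011000110111
Gen 7 (rule 124): 010001111100111101
Gen 8 (rule 169): 000101111000111010

Answer: 000101111000111010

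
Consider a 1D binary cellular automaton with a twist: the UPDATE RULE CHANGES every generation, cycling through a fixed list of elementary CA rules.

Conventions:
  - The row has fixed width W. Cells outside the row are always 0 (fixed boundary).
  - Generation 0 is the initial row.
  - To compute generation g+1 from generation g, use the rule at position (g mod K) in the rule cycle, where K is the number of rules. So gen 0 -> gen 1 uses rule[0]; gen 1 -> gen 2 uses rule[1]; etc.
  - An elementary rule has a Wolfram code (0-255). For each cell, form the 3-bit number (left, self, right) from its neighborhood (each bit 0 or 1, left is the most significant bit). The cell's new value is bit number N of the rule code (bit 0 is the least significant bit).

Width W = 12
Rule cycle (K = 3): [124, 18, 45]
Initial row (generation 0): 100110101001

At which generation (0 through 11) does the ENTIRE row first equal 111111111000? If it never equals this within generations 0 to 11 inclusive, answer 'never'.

Gen 0: 100110101001
Gen 1 (rule 124): 110111111101
Gen 2 (rule 18): 000000000000
Gen 3 (rule 45): 111111111111
Gen 4 (rule 124): 100000000001
Gen 5 (rule 18): 010000000010
Gen 6 (rule 45): 010111111010
Gen 7 (rule 124): 011100001111
Gen 8 (rule 18): 100010010000
Gen 9 (rule 45): 101010010111
Gen 10 (rule 124): 111111011101
Gen 11 (rule 18): 000000000000

Answer: never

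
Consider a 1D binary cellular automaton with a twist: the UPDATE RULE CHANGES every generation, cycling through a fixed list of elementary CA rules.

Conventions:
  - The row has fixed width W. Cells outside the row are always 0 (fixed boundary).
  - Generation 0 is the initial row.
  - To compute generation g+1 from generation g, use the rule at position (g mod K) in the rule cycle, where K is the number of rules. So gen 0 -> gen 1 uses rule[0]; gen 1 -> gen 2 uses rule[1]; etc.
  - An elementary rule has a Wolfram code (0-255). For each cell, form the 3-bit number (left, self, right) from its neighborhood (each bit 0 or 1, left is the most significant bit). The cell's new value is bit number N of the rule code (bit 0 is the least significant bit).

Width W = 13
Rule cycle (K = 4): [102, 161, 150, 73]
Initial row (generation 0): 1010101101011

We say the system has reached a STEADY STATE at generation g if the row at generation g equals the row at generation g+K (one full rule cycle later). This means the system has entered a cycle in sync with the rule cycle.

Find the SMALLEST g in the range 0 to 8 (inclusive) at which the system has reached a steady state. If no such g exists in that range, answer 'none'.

Answer: none

Derivation:
Gen 0: 1010101101011
Gen 1 (rule 102): 1111110111101
Gen 2 (rule 161): 0111101011010
Gen 3 (rule 150): 1011001000011
Gen 4 (rule 73): 0011000011011
Gen 5 (rule 102): 0101000101101
Gen 6 (rule 161): 0010010010010
Gen 7 (rule 150): 0111111111111
Gen 8 (rule 73): 0100000000001
Gen 9 (rule 102): 1100000000011
Gen 10 (rule 161): 0001111111000
Gen 11 (rule 150): 0010111110100
Gen 12 (rule 73): 1000100010001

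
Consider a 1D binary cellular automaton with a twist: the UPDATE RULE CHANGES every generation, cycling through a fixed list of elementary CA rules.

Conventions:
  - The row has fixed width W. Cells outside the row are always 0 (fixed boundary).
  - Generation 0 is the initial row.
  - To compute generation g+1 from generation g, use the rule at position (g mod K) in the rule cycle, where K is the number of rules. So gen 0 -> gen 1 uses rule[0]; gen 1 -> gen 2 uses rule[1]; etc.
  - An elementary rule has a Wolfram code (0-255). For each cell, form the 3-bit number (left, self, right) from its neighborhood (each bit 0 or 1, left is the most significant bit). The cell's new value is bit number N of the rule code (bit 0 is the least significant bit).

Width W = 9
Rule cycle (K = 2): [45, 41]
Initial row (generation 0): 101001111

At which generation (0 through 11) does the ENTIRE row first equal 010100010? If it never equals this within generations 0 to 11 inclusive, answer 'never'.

Answer: 10

Derivation:
Gen 0: 101001111
Gen 1 (rule 45): 111001000
Gen 2 (rule 41): 100000011
Gen 3 (rule 45): 101111010
Gen 4 (rule 41): 011000100
Gen 5 (rule 45): 010010101
Gen 6 (rule 41): 000001010
Gen 7 (rule 45): 111101110
Gen 8 (rule 41): 100011000
Gen 9 (rule 45): 101010011
Gen 10 (rule 41): 010100010
Gen 11 (rule 45): 011101010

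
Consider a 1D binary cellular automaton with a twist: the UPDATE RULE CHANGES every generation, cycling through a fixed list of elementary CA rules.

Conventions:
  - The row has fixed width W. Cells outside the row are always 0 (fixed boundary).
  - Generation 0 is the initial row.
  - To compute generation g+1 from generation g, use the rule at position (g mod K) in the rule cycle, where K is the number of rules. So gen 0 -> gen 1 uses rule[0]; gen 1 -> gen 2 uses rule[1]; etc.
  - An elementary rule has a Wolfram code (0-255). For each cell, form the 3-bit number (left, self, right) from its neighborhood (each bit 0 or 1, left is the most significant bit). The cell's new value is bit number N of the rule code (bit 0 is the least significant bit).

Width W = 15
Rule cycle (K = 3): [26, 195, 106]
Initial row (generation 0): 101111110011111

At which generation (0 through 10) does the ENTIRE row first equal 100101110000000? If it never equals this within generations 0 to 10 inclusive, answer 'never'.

Gen 0: 101111110011111
Gen 1 (rule 26): 001000001110000
Gen 2 (rule 195): 110011110110111
Gen 3 (rule 106): 110110011111101
Gen 4 (rule 26): 100101110000000
Gen 5 (rule 195): 001000110111111
Gen 6 (rule 106): 010001111100001
Gen 7 (rule 26): 101011000010010
Gen 8 (rule 195): 000001011100100
Gen 9 (rule 106): 000010110101000
Gen 10 (rule 26): 000100100000100

Answer: 4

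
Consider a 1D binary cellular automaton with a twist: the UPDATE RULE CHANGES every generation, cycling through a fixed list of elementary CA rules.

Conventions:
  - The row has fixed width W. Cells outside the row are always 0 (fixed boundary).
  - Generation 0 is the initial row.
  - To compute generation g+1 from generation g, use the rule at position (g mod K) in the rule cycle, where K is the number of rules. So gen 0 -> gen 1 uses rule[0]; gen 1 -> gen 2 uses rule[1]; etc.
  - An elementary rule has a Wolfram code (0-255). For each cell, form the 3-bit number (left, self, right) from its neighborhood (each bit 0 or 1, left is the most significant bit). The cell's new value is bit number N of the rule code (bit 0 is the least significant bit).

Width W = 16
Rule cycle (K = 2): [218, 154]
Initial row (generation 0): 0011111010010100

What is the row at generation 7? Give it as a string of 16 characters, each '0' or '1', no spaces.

Answer: 1111111101100100

Derivation:
Gen 0: 0011111010010100
Gen 1 (rule 218): 0111111001100010
Gen 2 (rule 154): 1111110111010101
Gen 3 (rule 218): 1111110111000000
Gen 4 (rule 154): 1111100110100000
Gen 5 (rule 218): 1111111110010000
Gen 6 (rule 154): 1111111101101000
Gen 7 (rule 218): 1111111101100100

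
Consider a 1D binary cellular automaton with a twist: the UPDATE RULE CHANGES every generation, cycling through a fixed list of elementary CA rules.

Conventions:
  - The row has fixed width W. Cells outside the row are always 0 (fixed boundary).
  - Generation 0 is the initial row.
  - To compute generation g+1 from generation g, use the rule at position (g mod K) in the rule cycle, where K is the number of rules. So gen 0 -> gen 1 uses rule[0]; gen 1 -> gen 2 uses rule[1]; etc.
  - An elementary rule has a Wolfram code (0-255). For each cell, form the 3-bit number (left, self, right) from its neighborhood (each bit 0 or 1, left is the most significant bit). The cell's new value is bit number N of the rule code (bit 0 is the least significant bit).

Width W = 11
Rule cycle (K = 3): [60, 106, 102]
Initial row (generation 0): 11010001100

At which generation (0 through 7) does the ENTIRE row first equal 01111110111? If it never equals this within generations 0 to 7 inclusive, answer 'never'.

Answer: never

Derivation:
Gen 0: 11010001100
Gen 1 (rule 60): 10111001010
Gen 2 (rule 106): 01101010100
Gen 3 (rule 102): 10111111100
Gen 4 (rule 60): 11100000010
Gen 5 (rule 106): 10100000100
Gen 6 (rule 102): 11100001100
Gen 7 (rule 60): 10010001010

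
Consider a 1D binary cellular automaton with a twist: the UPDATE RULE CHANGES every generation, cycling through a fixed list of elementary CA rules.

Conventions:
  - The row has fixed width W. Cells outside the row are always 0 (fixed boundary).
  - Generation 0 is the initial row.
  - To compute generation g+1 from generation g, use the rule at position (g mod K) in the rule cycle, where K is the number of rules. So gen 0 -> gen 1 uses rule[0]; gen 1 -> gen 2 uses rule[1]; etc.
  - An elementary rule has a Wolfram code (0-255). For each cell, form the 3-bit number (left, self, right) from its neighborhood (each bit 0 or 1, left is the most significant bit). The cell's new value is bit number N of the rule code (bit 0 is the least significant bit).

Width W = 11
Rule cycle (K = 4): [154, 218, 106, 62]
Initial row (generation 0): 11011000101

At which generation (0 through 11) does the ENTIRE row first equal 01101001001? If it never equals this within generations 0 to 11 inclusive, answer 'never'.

Answer: never

Derivation:
Gen 0: 11011000101
Gen 1 (rule 154): 10010101000
Gen 2 (rule 218): 01100000100
Gen 3 (rule 106): 11100001000
Gen 4 (rule 62): 10010011100
Gen 5 (rule 154): 01101111010
Gen 6 (rule 218): 11101111001
Gen 7 (rule 106): 10111001010
Gen 8 (rule 62): 11100111111
Gen 9 (rule 154): 11011111110
Gen 10 (rule 218): 11011111111
Gen 11 (rule 106): 11110000001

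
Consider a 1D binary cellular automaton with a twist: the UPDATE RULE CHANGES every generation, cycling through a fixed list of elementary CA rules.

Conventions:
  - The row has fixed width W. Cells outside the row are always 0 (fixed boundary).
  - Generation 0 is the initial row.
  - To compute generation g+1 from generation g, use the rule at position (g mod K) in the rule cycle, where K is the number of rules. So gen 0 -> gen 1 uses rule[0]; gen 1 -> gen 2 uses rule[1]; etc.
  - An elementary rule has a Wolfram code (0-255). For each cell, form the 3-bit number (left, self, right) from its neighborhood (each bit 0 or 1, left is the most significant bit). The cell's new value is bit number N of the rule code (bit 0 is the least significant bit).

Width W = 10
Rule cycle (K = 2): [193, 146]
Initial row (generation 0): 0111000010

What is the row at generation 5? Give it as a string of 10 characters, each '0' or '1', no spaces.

Answer: 1000000000

Derivation:
Gen 0: 0111000010
Gen 1 (rule 193): 0011011000
Gen 2 (rule 146): 0100000100
Gen 3 (rule 193): 0001110001
Gen 4 (rule 146): 0010101010
Gen 5 (rule 193): 1000000000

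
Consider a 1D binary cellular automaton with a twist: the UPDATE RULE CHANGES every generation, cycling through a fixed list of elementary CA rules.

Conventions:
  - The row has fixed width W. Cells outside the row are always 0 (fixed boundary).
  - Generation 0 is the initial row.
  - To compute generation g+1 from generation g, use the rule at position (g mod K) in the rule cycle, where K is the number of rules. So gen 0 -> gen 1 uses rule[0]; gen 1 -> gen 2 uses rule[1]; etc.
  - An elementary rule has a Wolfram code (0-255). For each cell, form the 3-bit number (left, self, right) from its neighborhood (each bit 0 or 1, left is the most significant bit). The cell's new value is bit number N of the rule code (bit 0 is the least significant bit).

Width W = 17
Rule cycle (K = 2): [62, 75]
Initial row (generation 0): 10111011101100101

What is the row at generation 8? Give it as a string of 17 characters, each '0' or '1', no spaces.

Gen 0: 10111011101100101
Gen 1 (rule 62): 11100110011011111
Gen 2 (rule 75): 10101110111010001
Gen 3 (rule 62): 11111001100111011
Gen 4 (rule 75): 10001011101101011
Gen 5 (rule 62): 11011110011011110
Gen 6 (rule 75): 11010010111010010
Gen 7 (rule 62): 10111111100111111
Gen 8 (rule 75): 00100000101100001

Answer: 00100000101100001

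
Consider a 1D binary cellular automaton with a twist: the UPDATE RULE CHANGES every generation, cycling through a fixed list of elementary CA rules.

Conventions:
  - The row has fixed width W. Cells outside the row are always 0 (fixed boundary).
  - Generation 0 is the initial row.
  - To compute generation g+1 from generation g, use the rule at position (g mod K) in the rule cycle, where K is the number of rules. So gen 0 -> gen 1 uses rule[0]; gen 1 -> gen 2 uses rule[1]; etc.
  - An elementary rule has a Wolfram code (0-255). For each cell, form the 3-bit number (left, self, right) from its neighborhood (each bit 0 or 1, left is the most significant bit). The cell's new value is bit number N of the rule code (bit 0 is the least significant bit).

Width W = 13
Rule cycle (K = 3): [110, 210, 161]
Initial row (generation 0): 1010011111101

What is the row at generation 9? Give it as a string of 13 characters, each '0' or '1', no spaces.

Answer: 0001000100001

Derivation:
Gen 0: 1010011111101
Gen 1 (rule 110): 1110110000111
Gen 2 (rule 210): 0110011001011
Gen 3 (rule 161): 0000000000100
Gen 4 (rule 110): 0000000001100
Gen 5 (rule 210): 0000000010110
Gen 6 (rule 161): 1111111001000
Gen 7 (rule 110): 1000001011000
Gen 8 (rule 210): 0100010001100
Gen 9 (rule 161): 0001000100001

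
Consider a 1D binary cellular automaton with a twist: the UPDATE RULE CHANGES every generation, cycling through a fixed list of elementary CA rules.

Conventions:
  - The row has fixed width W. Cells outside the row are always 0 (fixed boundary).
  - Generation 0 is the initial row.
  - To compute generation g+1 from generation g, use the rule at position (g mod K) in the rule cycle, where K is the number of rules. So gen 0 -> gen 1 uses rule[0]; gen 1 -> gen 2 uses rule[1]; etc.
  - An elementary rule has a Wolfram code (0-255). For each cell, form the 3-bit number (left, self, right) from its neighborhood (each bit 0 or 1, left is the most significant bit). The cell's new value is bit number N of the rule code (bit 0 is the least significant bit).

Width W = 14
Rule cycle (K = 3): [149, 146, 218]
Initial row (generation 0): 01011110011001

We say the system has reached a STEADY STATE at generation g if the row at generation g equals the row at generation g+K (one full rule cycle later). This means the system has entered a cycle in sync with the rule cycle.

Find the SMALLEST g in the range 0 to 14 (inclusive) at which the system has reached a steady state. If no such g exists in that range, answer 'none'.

Gen 0: 01011110011001
Gen 1 (rule 149): 01001101000101
Gen 2 (rule 146): 10110000101000
Gen 3 (rule 218): 00111001000100
Gen 4 (rule 149): 10010101110111
Gen 5 (rule 146): 01100000100010
Gen 6 (rule 218): 11110001010101
Gen 7 (rule 149): 01101101010101
Gen 8 (rule 146): 10000000000000
Gen 9 (rule 218): 01000000000000
Gen 10 (rule 149): 01111111111111
Gen 11 (rule 146): 10111111111110
Gen 12 (rule 218): 00111111111111
Gen 13 (rule 149): 10011111111110
Gen 14 (rule 146): 01101111111101
Gen 15 (rule 218): 11101111111100
Gen 16 (rule 149): 01000111111011
Gen 17 (rule 146): 10101011110000

Answer: none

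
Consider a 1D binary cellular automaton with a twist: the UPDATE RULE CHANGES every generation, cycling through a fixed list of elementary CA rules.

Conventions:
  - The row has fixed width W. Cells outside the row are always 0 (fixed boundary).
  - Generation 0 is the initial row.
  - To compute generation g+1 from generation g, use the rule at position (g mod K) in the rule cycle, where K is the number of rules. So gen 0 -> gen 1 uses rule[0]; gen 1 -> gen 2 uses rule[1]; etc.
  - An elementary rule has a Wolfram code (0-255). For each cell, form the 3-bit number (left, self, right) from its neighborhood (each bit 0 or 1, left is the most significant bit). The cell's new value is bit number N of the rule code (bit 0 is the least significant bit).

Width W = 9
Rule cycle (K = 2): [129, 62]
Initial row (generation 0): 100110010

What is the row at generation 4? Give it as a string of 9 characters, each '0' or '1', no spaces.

Answer: 100000000

Derivation:
Gen 0: 100110010
Gen 1 (rule 129): 000000000
Gen 2 (rule 62): 000000000
Gen 3 (rule 129): 111111111
Gen 4 (rule 62): 100000000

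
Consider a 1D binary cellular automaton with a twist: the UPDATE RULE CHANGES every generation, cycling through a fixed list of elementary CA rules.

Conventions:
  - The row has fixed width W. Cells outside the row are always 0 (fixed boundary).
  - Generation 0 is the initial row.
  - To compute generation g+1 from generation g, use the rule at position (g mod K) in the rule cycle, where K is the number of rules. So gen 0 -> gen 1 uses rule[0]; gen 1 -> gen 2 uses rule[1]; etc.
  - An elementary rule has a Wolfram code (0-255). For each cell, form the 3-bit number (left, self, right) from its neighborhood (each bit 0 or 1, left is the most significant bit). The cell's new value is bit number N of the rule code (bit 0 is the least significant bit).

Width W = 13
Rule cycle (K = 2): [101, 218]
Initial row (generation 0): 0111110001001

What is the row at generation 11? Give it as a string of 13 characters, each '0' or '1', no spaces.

Gen 0: 0111110001001
Gen 1 (rule 101): 0000010101001
Gen 2 (rule 218): 0000100000110
Gen 3 (rule 101): 1110101110010
Gen 4 (rule 218): 1110001111101
Gen 5 (rule 101): 0010100000111
Gen 6 (rule 218): 0100010001111
Gen 7 (rule 101): 0101010100001
Gen 8 (rule 218): 1000000010010
Gen 9 (rule 101): 1011111010010
Gen 10 (rule 218): 0011111001101
Gen 11 (rule 101): 1000001000111

Answer: 1000001000111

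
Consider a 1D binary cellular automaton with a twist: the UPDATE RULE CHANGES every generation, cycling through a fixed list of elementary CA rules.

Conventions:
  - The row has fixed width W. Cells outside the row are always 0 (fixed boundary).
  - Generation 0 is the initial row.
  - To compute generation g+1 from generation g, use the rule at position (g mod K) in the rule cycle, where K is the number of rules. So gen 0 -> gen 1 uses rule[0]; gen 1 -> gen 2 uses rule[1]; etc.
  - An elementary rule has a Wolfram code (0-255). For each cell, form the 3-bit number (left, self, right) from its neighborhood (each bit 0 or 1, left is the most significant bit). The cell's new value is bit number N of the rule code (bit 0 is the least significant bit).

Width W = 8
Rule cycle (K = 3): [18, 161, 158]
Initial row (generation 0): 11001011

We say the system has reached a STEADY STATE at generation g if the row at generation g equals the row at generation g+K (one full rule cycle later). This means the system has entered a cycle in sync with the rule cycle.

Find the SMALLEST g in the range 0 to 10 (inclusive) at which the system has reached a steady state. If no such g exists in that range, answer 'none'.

Gen 0: 11001011
Gen 1 (rule 18): 00110000
Gen 2 (rule 161): 10000111
Gen 3 (rule 158): 11001110
Gen 4 (rule 18): 00110001
Gen 5 (rule 161): 10000100
Gen 6 (rule 158): 11001110
Gen 7 (rule 18): 00110001
Gen 8 (rule 161): 10000100
Gen 9 (rule 158): 11001110
Gen 10 (rule 18): 00110001
Gen 11 (rule 161): 10000100
Gen 12 (rule 158): 11001110
Gen 13 (rule 18): 00110001

Answer: 3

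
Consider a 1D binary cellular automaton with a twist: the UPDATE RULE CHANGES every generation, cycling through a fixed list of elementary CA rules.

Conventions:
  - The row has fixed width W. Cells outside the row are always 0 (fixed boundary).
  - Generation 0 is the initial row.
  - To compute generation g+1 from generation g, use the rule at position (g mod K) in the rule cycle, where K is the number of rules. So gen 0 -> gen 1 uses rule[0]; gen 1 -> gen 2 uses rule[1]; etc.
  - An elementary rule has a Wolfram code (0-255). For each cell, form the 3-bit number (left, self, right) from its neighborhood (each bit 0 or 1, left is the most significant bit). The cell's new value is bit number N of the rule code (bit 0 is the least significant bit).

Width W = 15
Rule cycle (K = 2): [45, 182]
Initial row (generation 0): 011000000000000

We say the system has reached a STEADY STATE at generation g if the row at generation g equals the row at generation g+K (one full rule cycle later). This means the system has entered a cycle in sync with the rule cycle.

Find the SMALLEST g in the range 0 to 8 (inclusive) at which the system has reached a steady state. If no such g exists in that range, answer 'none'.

Gen 0: 011000000000000
Gen 1 (rule 45): 010011111111111
Gen 2 (rule 182): 111101111111110
Gen 3 (rule 45): 100011000000000
Gen 4 (rule 182): 110100100000000
Gen 5 (rule 45): 101100101111111
Gen 6 (rule 182): 110011110111110
Gen 7 (rule 45): 100010001100000
Gen 8 (rule 182): 110111010010000
Gen 9 (rule 45): 101100110010111
Gen 10 (rule 182): 110011001111010

Answer: none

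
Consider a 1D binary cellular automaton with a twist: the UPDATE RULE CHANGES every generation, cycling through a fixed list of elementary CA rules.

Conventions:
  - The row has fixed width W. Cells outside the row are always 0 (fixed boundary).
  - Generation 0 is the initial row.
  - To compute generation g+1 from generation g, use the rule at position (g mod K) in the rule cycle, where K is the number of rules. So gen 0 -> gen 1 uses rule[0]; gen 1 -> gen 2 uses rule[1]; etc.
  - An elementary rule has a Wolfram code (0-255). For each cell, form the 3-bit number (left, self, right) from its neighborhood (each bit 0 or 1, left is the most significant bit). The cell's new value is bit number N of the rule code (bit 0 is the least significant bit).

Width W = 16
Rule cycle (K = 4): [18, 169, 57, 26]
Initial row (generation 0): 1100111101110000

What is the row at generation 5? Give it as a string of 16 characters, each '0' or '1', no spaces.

Gen 0: 1100111101110000
Gen 1 (rule 18): 0011000000001000
Gen 2 (rule 169): 1010011111100011
Gen 3 (rule 57): 0101010000011010
Gen 4 (rule 26): 1000001000110001
Gen 5 (rule 18): 0100010101001010

Answer: 0100010101001010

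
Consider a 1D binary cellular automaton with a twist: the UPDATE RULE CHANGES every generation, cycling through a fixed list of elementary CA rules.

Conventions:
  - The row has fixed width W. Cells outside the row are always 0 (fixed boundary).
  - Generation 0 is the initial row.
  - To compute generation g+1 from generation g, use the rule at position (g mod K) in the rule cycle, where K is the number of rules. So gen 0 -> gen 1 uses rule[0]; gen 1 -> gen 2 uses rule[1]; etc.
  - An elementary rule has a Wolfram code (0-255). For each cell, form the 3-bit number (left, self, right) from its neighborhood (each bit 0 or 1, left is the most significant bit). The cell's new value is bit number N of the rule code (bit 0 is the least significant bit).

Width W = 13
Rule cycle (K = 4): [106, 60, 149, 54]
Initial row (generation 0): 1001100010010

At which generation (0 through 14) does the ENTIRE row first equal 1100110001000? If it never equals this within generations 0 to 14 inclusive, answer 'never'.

Gen 0: 1001100010010
Gen 1 (rule 106): 0011100100100
Gen 2 (rule 60): 0010010110110
Gen 3 (rule 149): 1011010000001
Gen 4 (rule 54): 1100111000011
Gen 5 (rule 106): 1101101000111
Gen 6 (rule 60): 1011011100100
Gen 7 (rule 149): 1000001010111
Gen 8 (rule 54): 1100011111000
Gen 9 (rule 106): 1100110001000
Gen 10 (rule 60): 1010101001100
Gen 11 (rule 149): 1010101100011
Gen 12 (rule 54): 1111110010100
Gen 13 (rule 106): 1000010101000
Gen 14 (rule 60): 1100011111100

Answer: 9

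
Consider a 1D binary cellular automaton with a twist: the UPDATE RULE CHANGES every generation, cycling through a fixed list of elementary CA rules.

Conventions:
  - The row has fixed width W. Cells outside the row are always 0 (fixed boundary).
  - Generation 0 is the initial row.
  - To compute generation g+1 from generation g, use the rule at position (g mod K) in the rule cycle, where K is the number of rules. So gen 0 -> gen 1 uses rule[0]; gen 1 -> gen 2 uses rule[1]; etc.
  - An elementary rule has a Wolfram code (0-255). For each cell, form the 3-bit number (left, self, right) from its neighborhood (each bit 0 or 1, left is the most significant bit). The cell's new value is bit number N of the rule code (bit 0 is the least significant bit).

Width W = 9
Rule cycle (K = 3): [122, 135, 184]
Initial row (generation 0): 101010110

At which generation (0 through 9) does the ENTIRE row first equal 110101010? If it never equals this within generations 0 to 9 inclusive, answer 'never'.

Answer: 5

Derivation:
Gen 0: 101010110
Gen 1 (rule 122): 010101111
Gen 2 (rule 135): 110100110
Gen 3 (rule 184): 101010101
Gen 4 (rule 122): 010101010
Gen 5 (rule 135): 110101010
Gen 6 (rule 184): 101010101
Gen 7 (rule 122): 010101010
Gen 8 (rule 135): 110101010
Gen 9 (rule 184): 101010101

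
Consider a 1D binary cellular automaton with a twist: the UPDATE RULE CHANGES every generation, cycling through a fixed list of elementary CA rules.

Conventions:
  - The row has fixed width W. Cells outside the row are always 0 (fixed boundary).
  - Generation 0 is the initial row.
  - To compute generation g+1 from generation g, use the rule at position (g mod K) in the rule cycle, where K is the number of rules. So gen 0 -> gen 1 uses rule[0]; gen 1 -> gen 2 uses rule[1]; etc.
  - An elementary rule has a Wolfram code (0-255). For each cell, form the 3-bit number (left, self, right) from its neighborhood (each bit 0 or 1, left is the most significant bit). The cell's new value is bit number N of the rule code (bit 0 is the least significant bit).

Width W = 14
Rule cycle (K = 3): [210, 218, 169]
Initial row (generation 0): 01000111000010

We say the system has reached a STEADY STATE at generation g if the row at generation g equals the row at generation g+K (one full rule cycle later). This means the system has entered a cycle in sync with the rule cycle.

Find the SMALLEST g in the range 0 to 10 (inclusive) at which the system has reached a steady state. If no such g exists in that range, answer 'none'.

Gen 0: 01000111000010
Gen 1 (rule 210): 10101011100101
Gen 2 (rule 218): 00000011111000
Gen 3 (rule 169): 11111011110011
Gen 4 (rule 210): 01111001111101
Gen 5 (rule 218): 11111111111100
Gen 6 (rule 169): 11111111111001
Gen 7 (rule 210): 01111111111110
Gen 8 (rule 218): 11111111111111
Gen 9 (rule 169): 11111111111110
Gen 10 (rule 210): 01111111111111
Gen 11 (rule 218): 11111111111111
Gen 12 (rule 169): 11111111111110
Gen 13 (rule 210): 01111111111111

Answer: 8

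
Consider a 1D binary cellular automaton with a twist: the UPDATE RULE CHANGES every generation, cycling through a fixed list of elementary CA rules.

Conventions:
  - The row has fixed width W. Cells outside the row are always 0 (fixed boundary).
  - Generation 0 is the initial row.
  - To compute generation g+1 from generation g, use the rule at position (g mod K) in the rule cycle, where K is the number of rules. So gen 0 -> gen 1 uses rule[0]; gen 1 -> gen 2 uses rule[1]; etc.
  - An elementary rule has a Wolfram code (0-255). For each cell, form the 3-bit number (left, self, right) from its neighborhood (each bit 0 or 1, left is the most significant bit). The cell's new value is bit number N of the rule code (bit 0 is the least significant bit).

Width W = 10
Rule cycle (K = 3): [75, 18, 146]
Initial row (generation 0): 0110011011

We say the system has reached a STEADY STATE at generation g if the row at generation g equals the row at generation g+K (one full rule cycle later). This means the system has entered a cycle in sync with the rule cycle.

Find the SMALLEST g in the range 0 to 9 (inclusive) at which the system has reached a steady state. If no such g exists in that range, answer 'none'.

Gen 0: 0110011011
Gen 1 (rule 75): 1110111011
Gen 2 (rule 18): 0000000000
Gen 3 (rule 146): 0000000000
Gen 4 (rule 75): 1111111111
Gen 5 (rule 18): 0000000000
Gen 6 (rule 146): 0000000000
Gen 7 (rule 75): 1111111111
Gen 8 (rule 18): 0000000000
Gen 9 (rule 146): 0000000000
Gen 10 (rule 75): 1111111111
Gen 11 (rule 18): 0000000000
Gen 12 (rule 146): 0000000000

Answer: 2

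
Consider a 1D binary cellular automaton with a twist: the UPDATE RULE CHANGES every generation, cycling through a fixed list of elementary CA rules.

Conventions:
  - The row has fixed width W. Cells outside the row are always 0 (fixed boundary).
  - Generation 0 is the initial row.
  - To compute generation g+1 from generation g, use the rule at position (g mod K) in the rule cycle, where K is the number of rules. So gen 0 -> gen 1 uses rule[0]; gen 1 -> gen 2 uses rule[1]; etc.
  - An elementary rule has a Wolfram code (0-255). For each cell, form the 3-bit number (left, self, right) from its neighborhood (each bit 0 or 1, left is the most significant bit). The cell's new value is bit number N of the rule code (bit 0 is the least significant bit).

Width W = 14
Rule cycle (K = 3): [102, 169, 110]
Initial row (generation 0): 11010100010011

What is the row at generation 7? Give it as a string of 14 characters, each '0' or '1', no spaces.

Gen 0: 11010100010011
Gen 1 (rule 102): 01111100110101
Gen 2 (rule 169): 01111000101010
Gen 3 (rule 110): 11001001111110
Gen 4 (rule 102): 01011010000010
Gen 5 (rule 169): 00110100111000
Gen 6 (rule 110): 01111101101000
Gen 7 (rule 102): 10000110111000

Answer: 10000110111000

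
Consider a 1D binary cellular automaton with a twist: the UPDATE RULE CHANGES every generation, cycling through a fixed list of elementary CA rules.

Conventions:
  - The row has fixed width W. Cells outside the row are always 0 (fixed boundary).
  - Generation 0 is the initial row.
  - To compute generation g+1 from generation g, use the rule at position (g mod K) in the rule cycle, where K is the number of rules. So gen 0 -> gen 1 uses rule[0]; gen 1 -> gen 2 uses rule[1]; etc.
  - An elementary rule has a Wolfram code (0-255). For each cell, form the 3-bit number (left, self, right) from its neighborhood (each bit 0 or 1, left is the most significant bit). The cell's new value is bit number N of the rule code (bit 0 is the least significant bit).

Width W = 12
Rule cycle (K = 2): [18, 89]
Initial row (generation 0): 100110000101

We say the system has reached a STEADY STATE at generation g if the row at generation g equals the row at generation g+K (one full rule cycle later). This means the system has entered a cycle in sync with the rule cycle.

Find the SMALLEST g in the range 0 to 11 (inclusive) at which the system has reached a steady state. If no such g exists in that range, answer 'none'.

Gen 0: 100110000101
Gen 1 (rule 18): 011001001000
Gen 2 (rule 89): 011100100111
Gen 3 (rule 18): 100011011000
Gen 4 (rule 89): 011011011111
Gen 5 (rule 18): 100000000000
Gen 6 (rule 89): 011111111111
Gen 7 (rule 18): 100000000000
Gen 8 (rule 89): 011111111111
Gen 9 (rule 18): 100000000000
Gen 10 (rule 89): 011111111111
Gen 11 (rule 18): 100000000000
Gen 12 (rule 89): 011111111111
Gen 13 (rule 18): 100000000000

Answer: 5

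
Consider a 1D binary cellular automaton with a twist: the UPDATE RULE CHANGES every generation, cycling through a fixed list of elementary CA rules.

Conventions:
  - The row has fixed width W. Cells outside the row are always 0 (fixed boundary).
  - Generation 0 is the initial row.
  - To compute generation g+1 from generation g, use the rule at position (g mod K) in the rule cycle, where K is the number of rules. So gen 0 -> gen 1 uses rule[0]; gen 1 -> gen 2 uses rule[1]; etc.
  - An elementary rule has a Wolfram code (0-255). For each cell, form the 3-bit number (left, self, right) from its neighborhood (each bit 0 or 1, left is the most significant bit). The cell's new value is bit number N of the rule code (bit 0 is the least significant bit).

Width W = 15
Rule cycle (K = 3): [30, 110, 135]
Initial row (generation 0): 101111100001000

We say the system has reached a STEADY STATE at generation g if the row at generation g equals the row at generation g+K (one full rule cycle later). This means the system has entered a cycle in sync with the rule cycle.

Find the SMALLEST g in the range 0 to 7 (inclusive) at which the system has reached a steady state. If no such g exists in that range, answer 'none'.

Gen 0: 101111100001000
Gen 1 (rule 30): 101000010011100
Gen 2 (rule 110): 111000110110100
Gen 3 (rule 135): 010011000000101
Gen 4 (rule 30): 111110100001101
Gen 5 (rule 110): 100011100011111
Gen 6 (rule 135): 101101001101110
Gen 7 (rule 30): 101001111001001
Gen 8 (rule 110): 111011001011011
Gen 9 (rule 135): 010000011000000
Gen 10 (rule 30): 111000110100000

Answer: none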